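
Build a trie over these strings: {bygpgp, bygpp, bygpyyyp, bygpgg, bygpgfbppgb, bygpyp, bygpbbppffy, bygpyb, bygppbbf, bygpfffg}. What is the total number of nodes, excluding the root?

34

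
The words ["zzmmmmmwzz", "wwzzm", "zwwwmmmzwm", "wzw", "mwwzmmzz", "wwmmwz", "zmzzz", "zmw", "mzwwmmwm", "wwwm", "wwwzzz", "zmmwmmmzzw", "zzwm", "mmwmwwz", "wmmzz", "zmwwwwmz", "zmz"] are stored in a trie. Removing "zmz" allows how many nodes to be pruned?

Walk "zmz" from the leaf back toward the root, removing each node that no remaining word uses.
Every node on "zmz" is still needed (e.g. by "zmzzz"), so nothing is freed.
Nodes removed: 0

0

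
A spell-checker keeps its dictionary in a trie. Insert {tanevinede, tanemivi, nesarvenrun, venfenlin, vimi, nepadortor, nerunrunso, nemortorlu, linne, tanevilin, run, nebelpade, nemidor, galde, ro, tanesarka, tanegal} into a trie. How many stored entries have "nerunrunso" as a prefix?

1

Walk to "nerunrunso"; the words in its subtree are exactly those with that prefix.
Words under "nerunrunso": nerunrunso
Count: 1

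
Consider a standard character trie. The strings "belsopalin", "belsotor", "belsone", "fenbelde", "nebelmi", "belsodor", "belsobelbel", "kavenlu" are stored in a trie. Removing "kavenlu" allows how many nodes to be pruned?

Walk "kavenlu" from the leaf back toward the root, removing each node that no remaining word uses.
No other word shares any prefix with "kavenlu", so all 7 of its nodes go.
Nodes removed: 7

7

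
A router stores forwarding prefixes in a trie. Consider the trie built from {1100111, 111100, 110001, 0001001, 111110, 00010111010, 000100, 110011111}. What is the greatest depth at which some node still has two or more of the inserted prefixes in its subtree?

7

The deepest shared node is where two words last agree before diverging.
"1100111" and "110011111" agree on "1100111" (7 characters) before diverging; nothing deeper is shared.
Longest shared-prefix length: 7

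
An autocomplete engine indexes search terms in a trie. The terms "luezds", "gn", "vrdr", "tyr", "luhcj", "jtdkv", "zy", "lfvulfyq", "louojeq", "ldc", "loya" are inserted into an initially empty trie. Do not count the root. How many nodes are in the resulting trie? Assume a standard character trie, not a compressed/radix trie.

42

Insert word by word; a character creates a node only if that edge doesn't already exist:
  "luezds" → 6 new (l, u, e, z, d, s)
  "gn" → 2 new (g, n)
  "vrdr" → 4 new (v, r, d, r)
  "tyr" → 3 new (t, y, r)
  "luhcj" → prefix "lu" already present; 3 new (h, c, j)
  "jtdkv" → 5 new (j, t, d, k, v)
  "zy" → 2 new (z, y)
  "lfvulfyq" → prefix "l" already present; 7 new (f, v, u, l, f, y, q)
  "louojeq" → prefix "l" already present; 6 new (o, u, o, j, e, q)
  "ldc" → prefix "l" already present; 2 new (d, c)
  "loya" → prefix "lo" already present; 2 new (y, a)
Total nodes = 6 + 2 + 4 + 3 + 3 + 5 + 2 + 7 + 6 + 2 + 2 = 42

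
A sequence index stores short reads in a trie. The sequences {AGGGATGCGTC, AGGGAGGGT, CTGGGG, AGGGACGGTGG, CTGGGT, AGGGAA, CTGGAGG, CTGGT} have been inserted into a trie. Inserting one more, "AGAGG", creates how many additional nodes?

3

"AG" is already a path in the trie; the remaining "AGG" must be added.
So 5 − 2 = 3 new nodes.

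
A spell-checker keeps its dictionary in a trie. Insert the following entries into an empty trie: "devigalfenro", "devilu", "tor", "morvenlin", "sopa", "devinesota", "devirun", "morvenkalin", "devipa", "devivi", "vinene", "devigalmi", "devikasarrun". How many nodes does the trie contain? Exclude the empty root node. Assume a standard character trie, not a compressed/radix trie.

Insert word by word; a character creates a node only if that edge doesn't already exist:
  "devigalfenro" → 12 new (d, e, v, i, g, a, l, f, e, n, r, o)
  "devilu" → prefix "devi" already present; 2 new (l, u)
  "tor" → 3 new (t, o, r)
  "morvenlin" → 9 new (m, o, r, v, e, n, l, i, n)
  "sopa" → 4 new (s, o, p, a)
  "devinesota" → prefix "devi" already present; 6 new (n, e, s, o, t, a)
  "devirun" → prefix "devi" already present; 3 new (r, u, n)
  "morvenkalin" → prefix "morven" already present; 5 new (k, a, l, i, n)
  "devipa" → prefix "devi" already present; 2 new (p, a)
  "devivi" → prefix "devi" already present; 2 new (v, i)
  "vinene" → 6 new (v, i, n, e, n, e)
  "devigalmi" → prefix "devigal" already present; 2 new (m, i)
  "devikasarrun" → prefix "devi" already present; 8 new (k, a, s, a, r, r, u, n)
Total nodes = 12 + 2 + 3 + 9 + 4 + 6 + 3 + 5 + 2 + 2 + 6 + 2 + 8 = 64

64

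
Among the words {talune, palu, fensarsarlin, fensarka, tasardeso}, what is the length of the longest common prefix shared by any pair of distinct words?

Equivalently: take the maximum, over all pairs, of their longest common prefix length.
e.g. "fensarka" and "fensarsarlin" share the prefix "fensar" of length 6; no pair shares a longer one.
Longest shared-prefix length: 6

6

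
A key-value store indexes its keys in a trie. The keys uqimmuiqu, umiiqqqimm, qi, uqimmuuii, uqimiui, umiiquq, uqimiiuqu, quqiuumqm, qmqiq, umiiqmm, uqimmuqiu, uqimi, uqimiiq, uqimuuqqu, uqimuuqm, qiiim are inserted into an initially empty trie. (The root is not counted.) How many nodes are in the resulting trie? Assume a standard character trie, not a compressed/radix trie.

59

For each word, the new-node count is its length minus the longest prefix already in the trie:
  "uqimmuiqu" → 9 new (u, q, i, m, m, u, i, q, u)
  "umiiqqqimm" → prefix "u" already present; 9 new (m, i, i, q, q, q, i, m, m)
  "qi" → 2 new (q, i)
  "uqimmuuii" → prefix "uqimmu" already present; 3 new (u, i, i)
  "uqimiui" → prefix "uqim" already present; 3 new (i, u, i)
  "umiiquq" → prefix "umiiq" already present; 2 new (u, q)
  "uqimiiuqu" → prefix "uqimi" already present; 4 new (i, u, q, u)
  "quqiuumqm" → prefix "q" already present; 8 new (u, q, i, u, u, m, q, m)
  "qmqiq" → prefix "q" already present; 4 new (m, q, i, q)
  "umiiqmm" → prefix "umiiq" already present; 2 new (m, m)
  "uqimmuqiu" → prefix "uqimmu" already present; 3 new (q, i, u)
  "uqimi" → prefix "uqimi" already present; 0 new (none)
  "uqimiiq" → prefix "uqimii" already present; 1 new (q)
  "uqimuuqqu" → prefix "uqim" already present; 5 new (u, u, q, q, u)
  "uqimuuqm" → prefix "uqimuuq" already present; 1 new (m)
  "qiiim" → prefix "qi" already present; 3 new (i, i, m)
Total nodes = 9 + 9 + 2 + 3 + 3 + 2 + 4 + 8 + 4 + 2 + 3 + 0 + 1 + 5 + 1 + 3 = 59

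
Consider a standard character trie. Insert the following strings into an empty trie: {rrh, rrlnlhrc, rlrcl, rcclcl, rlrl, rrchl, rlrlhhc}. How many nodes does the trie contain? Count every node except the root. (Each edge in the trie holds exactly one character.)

Count nodes per top-level branch (shared prefixes stored once):
  'r'-branch (rcclcl, rlrcl, rlrl, rlrlhhc, rrchl, rrh, rrlnlhrc): 25 nodes
Sum: 25

25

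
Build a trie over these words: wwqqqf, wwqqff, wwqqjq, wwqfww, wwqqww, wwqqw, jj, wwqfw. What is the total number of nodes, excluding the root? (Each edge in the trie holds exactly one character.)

17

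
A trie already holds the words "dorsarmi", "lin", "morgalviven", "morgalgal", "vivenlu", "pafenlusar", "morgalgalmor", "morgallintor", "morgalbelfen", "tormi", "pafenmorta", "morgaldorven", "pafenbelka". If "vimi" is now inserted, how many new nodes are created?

The longest prefix of "vimi" already in the trie is "vi" (length 2).
So 4 − 2 = 2 new nodes.

2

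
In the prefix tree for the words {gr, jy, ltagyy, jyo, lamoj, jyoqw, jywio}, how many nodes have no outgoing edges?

5

Leaves are exactly the stored words that no other stored word extends.
Those words: "gr", "jyoqw", "jywio", "lamoj", "ltagyy"
Leaf count: 5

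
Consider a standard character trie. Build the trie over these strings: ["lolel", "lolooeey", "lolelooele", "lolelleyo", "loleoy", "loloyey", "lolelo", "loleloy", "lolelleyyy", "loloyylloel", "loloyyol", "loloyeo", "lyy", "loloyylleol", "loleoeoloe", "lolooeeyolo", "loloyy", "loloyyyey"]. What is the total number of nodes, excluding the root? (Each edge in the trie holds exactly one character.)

For each word, the new-node count is its length minus the longest prefix already in the trie:
  "lolel" → 5 new (l, o, l, e, l)
  "lolooeey" → prefix "lol" already present; 5 new (o, o, e, e, y)
  "lolelooele" → prefix "lolel" already present; 5 new (o, o, e, l, e)
  "lolelleyo" → prefix "lolel" already present; 4 new (l, e, y, o)
  "loleoy" → prefix "lole" already present; 2 new (o, y)
  "loloyey" → prefix "lolo" already present; 3 new (y, e, y)
  "lolelo" → prefix "lolelo" already present; 0 new (none)
  "loleloy" → prefix "lolelo" already present; 1 new (y)
  "lolelleyyy" → prefix "lolelley" already present; 2 new (y, y)
  "loloyylloel" → prefix "loloy" already present; 6 new (y, l, l, o, e, l)
  "loloyyol" → prefix "loloyy" already present; 2 new (o, l)
  "loloyeo" → prefix "loloye" already present; 1 new (o)
  "lyy" → prefix "l" already present; 2 new (y, y)
  "loloyylleol" → prefix "loloyyll" already present; 3 new (e, o, l)
  "loleoeoloe" → prefix "loleo" already present; 5 new (e, o, l, o, e)
  "lolooeeyolo" → prefix "lolooeey" already present; 3 new (o, l, o)
  "loloyy" → prefix "loloyy" already present; 0 new (none)
  "loloyyyey" → prefix "loloyy" already present; 3 new (y, e, y)
Total nodes = 5 + 5 + 5 + 4 + 2 + 3 + 0 + 1 + 2 + 6 + 2 + 1 + 2 + 3 + 5 + 3 + 0 + 3 = 52

52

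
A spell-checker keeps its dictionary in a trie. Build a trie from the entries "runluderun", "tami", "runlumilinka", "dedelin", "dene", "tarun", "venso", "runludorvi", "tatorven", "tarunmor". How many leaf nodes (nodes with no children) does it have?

Leaves are exactly the stored words that no other stored word extends.
Those words: "dedelin", "dene", "runluderun", "runludorvi", "runlumilinka", "tami", "tarunmor", "tatorven", "venso"
Leaf count: 9

9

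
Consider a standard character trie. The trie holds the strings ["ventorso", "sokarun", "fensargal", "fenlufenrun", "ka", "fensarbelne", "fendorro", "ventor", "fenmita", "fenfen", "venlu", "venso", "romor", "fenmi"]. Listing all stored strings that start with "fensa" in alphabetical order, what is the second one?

Words with prefix "fensa", in lexicographic order: "fensarbelne", "fensargal"
Position 2: fensargal

fensargal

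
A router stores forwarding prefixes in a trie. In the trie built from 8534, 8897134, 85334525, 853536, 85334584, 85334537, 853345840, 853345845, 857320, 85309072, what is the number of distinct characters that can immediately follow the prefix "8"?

2

The children of the "8" node are the distinct next characters among strings starting with "8".
Characters that immediately follow "8" among the stored strings: {5, 8}.
That node has 2 child edges.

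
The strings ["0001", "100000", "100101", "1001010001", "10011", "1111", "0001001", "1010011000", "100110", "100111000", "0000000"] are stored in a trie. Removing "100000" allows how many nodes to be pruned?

A node on "100000"'s path can go only if nothing else ends at it or branches off below it.
The suffix "000" (3 nodes) is used only by "100000"; the node for "100" still has the child "1", so pruning stops there.
Nodes removed: 3

3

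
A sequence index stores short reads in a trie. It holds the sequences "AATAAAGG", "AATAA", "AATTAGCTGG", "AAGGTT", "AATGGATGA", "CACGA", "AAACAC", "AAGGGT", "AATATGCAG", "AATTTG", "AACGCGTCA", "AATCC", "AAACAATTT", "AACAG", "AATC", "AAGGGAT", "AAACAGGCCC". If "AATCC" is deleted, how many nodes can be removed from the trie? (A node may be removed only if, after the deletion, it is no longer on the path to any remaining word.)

1

Walk "AATCC" from the leaf back toward the root, removing each node that no remaining word uses.
The suffix "C" (1 node) is used only by "AATCC"; "AATC" is itself a stored word, so pruning stops there.
Nodes removed: 1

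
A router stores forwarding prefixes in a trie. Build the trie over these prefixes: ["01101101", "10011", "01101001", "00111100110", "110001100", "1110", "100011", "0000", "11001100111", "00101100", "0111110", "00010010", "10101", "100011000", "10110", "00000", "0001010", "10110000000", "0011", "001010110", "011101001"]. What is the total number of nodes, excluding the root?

Insert word by word; a character creates a node only if that edge doesn't already exist:
  "01101101" → 8 new (0, 1, 1, 0, 1, 1, 0, 1)
  "10011" → 5 new (1, 0, 0, 1, 1)
  "01101001" → prefix "01101" already present; 3 new (0, 0, 1)
  "00111100110" → prefix "0" already present; 10 new (0, 1, 1, 1, 1, 0, 0, 1, 1, 0)
  "110001100" → prefix "1" already present; 8 new (1, 0, 0, 0, 1, 1, 0, 0)
  "1110" → prefix "11" already present; 2 new (1, 0)
  "100011" → prefix "100" already present; 3 new (0, 1, 1)
  "0000" → prefix "00" already present; 2 new (0, 0)
  "11001100111" → prefix "1100" already present; 7 new (1, 1, 0, 0, 1, 1, 1)
  "00101100" → prefix "001" already present; 5 new (0, 1, 1, 0, 0)
  "0111110" → prefix "011" already present; 4 new (1, 1, 1, 0)
  "00010010" → prefix "000" already present; 5 new (1, 0, 0, 1, 0)
  "10101" → prefix "10" already present; 3 new (1, 0, 1)
  "100011000" → prefix "100011" already present; 3 new (0, 0, 0)
  "10110" → prefix "101" already present; 2 new (1, 0)
  "00000" → prefix "0000" already present; 1 new (0)
  "0001010" → prefix "00010" already present; 2 new (1, 0)
  "10110000000" → prefix "10110" already present; 6 new (0, 0, 0, 0, 0, 0)
  "0011" → prefix "0011" already present; 0 new (none)
  "001010110" → prefix "00101" already present; 4 new (0, 1, 1, 0)
  "011101001" → prefix "0111" already present; 5 new (0, 1, 0, 0, 1)
Total nodes = 8 + 5 + 3 + 10 + 8 + 2 + 3 + 2 + 7 + 5 + 4 + 5 + 3 + 3 + 2 + 1 + 2 + 6 + 0 + 4 + 5 = 88

88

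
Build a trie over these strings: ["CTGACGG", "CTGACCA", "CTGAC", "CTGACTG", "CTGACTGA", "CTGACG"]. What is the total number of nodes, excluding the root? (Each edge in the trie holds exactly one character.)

12

Count nodes per top-level branch (shared prefixes stored once):
  'C'-branch (CTGAC, CTGACCA, CTGACG, CTGACGG, CTGACTG, CTGACTGA): 12 nodes
Sum: 12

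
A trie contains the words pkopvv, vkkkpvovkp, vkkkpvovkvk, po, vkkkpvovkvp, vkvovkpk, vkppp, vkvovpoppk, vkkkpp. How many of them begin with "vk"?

7

Filter for entries beginning with "vk":
Words under "vk": vkkkpp, vkkkpvovkp, vkkkpvovkvk, vkkkpvovkvp, vkppp, vkvovkpk, vkvovpoppk
Count: 7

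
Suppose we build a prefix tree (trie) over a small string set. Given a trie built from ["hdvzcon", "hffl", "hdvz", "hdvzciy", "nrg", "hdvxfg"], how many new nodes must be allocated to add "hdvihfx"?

4

"hdv" is already a path in the trie; the remaining "ihfx" must be added.
So 7 − 3 = 4 new nodes.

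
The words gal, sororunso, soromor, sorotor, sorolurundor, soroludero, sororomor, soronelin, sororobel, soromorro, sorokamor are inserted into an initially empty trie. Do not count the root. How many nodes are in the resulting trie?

49

For each word, the new-node count is its length minus the longest prefix already in the trie:
  "gal" → 3 new (g, a, l)
  "sororunso" → 9 new (s, o, r, o, r, u, n, s, o)
  "soromor" → prefix "soro" already present; 3 new (m, o, r)
  "sorotor" → prefix "soro" already present; 3 new (t, o, r)
  "sorolurundor" → prefix "soro" already present; 8 new (l, u, r, u, n, d, o, r)
  "soroludero" → prefix "sorolu" already present; 4 new (d, e, r, o)
  "sororomor" → prefix "soror" already present; 4 new (o, m, o, r)
  "soronelin" → prefix "soro" already present; 5 new (n, e, l, i, n)
  "sororobel" → prefix "sororo" already present; 3 new (b, e, l)
  "soromorro" → prefix "soromor" already present; 2 new (r, o)
  "sorokamor" → prefix "soro" already present; 5 new (k, a, m, o, r)
Total nodes = 3 + 9 + 3 + 3 + 8 + 4 + 4 + 5 + 3 + 2 + 5 = 49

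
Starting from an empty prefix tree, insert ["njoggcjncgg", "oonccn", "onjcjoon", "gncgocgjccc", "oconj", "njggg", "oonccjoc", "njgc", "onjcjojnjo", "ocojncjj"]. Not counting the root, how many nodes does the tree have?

Count nodes per top-level branch (shared prefixes stored once):
  'g'-branch (gncgocgjccc): 11 nodes
  'n'-branch (njgc, njggg, njoggcjncgg): 15 nodes
  'o'-branch (ocojncjj, oconj, onjcjojnjo, onjcjoon, oonccjoc, oonccn): 29 nodes
Sum: 55

55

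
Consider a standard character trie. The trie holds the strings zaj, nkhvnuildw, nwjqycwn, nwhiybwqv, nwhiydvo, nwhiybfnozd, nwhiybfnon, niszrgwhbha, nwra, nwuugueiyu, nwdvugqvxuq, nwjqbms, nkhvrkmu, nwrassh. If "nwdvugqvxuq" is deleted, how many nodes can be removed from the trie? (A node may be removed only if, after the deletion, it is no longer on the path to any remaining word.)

A node on "nwdvugqvxuq"'s path can go only if nothing else ends at it or branches off below it.
The suffix "dvugqvxuq" (9 nodes) is used only by "nwdvugqvxuq"; the node for "nw" still has the child "j", so pruning stops there.
Nodes removed: 9

9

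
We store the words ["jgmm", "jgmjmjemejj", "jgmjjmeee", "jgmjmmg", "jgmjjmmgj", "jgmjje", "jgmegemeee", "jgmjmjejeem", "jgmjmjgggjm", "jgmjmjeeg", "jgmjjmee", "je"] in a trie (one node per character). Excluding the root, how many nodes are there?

Trace insertions, counting only characters that open a new branch:
  "jgmm" → 4 new (j, g, m, m)
  "jgmjmjemejj" → prefix "jgm" already present; 8 new (j, m, j, e, m, e, j, j)
  "jgmjjmeee" → prefix "jgmj" already present; 5 new (j, m, e, e, e)
  "jgmjmmg" → prefix "jgmjm" already present; 2 new (m, g)
  "jgmjjmmgj" → prefix "jgmjjm" already present; 3 new (m, g, j)
  "jgmjje" → prefix "jgmjj" already present; 1 new (e)
  "jgmegemeee" → prefix "jgm" already present; 7 new (e, g, e, m, e, e, e)
  "jgmjmjejeem" → prefix "jgmjmje" already present; 4 new (j, e, e, m)
  "jgmjmjgggjm" → prefix "jgmjmj" already present; 5 new (g, g, g, j, m)
  "jgmjmjeeg" → prefix "jgmjmje" already present; 2 new (e, g)
  "jgmjjmee" → prefix "jgmjjmee" already present; 0 new (none)
  "je" → prefix "j" already present; 1 new (e)
Total nodes = 4 + 8 + 5 + 2 + 3 + 1 + 7 + 4 + 5 + 2 + 0 + 1 = 42

42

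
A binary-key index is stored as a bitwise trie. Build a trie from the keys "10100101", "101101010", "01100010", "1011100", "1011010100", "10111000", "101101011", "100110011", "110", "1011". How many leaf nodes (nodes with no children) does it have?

Leaves are exactly the stored words that no other stored word extends.
Those words: "01100010", "100110011", "10100101", "1011010100", "101101011", "10111000", "110"
Leaf count: 7

7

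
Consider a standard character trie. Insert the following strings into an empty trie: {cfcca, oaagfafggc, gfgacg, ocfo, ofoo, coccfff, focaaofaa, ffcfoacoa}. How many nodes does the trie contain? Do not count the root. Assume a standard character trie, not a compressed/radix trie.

50

Count nodes per top-level branch (shared prefixes stored once):
  'c'-branch (cfcca, coccfff): 11 nodes
  'f'-branch (ffcfoacoa, focaaofaa): 17 nodes
  'g'-branch (gfgacg): 6 nodes
  'o'-branch (oaagfafggc, ocfo, ofoo): 16 nodes
Sum: 50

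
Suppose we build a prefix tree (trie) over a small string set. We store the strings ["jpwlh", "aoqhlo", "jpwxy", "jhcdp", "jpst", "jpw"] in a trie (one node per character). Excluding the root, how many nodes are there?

Count nodes per top-level branch (shared prefixes stored once):
  'a'-branch (aoqhlo): 6 nodes
  'j'-branch (jhcdp, jpst, jpw, jpwlh, jpwxy): 13 nodes
Sum: 19

19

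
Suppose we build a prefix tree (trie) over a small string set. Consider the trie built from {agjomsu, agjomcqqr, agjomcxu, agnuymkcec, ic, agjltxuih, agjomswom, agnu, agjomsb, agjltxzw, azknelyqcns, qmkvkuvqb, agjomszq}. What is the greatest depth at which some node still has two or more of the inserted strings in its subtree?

6

Equivalently: take the maximum, over all pairs, of their longest common prefix length.
e.g. "agjltxuih" and "agjltxzw" share the prefix "agjltx" of length 6; no pair shares a longer one.
Longest shared-prefix length: 6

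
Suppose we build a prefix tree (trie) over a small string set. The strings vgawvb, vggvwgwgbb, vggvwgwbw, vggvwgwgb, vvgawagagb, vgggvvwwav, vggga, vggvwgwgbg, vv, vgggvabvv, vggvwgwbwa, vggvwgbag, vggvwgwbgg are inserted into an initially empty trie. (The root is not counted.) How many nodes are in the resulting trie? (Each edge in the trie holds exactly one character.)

Trace insertions, counting only characters that open a new branch:
  "vgawvb" → 6 new (v, g, a, w, v, b)
  "vggvwgwgbb" → prefix "vg" already present; 8 new (g, v, w, g, w, g, b, b)
  "vggvwgwbw" → prefix "vggvwgw" already present; 2 new (b, w)
  "vggvwgwgb" → prefix "vggvwgwgb" already present; 0 new (none)
  "vvgawagagb" → prefix "v" already present; 9 new (v, g, a, w, a, g, a, g, b)
  "vgggvvwwav" → prefix "vgg" already present; 7 new (g, v, v, w, w, a, v)
  "vggga" → prefix "vggg" already present; 1 new (a)
  "vggvwgwgbg" → prefix "vggvwgwgb" already present; 1 new (g)
  "vv" → prefix "vv" already present; 0 new (none)
  "vgggvabvv" → prefix "vgggv" already present; 4 new (a, b, v, v)
  "vggvwgwbwa" → prefix "vggvwgwbw" already present; 1 new (a)
  "vggvwgbag" → prefix "vggvwg" already present; 3 new (b, a, g)
  "vggvwgwbgg" → prefix "vggvwgwb" already present; 2 new (g, g)
Total nodes = 6 + 8 + 2 + 0 + 9 + 7 + 1 + 1 + 0 + 4 + 1 + 3 + 2 = 44

44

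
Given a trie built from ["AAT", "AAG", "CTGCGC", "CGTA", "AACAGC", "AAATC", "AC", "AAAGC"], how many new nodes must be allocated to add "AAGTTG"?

Walking "AAGTTG" from the root, the first 3 characters ("AAG") follow existing edges; "T" is the first miss.
New nodes needed: |"AAGTTG"| − 3 = 6 − 3 = 3.

3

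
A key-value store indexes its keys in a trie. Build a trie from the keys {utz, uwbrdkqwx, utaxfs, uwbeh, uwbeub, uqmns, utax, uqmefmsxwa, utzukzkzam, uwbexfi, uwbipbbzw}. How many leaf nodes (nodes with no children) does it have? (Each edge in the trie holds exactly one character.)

9

Leaves are exactly the stored words that no other stored word extends.
Those words: "uqmefmsxwa", "uqmns", "utaxfs", "utzukzkzam", "uwbeh", "uwbeub", "uwbexfi", "uwbipbbzw", "uwbrdkqwx"
Leaf count: 9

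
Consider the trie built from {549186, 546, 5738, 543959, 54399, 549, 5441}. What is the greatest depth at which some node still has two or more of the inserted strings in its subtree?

The deepest shared node is where two words last agree before diverging.
e.g. "543959" and "54399" share the prefix "5439" of length 4; no pair shares a longer one.
Longest shared-prefix length: 4

4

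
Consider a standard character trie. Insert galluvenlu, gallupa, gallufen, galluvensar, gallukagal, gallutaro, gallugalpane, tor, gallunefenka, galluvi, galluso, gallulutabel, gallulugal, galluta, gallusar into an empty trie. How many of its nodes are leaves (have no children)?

14

A leaf is a node with no children — equivalently, the end of a word that is not a proper prefix of any other stored word.
Those words: "gallufen", "gallugalpane", "gallukagal", "gallulugal", "gallulutabel", "gallunefenka", "gallupa", "gallusar", "galluso", "gallutaro", "galluvenlu", "galluvensar", "galluvi", "tor"
Leaf count: 14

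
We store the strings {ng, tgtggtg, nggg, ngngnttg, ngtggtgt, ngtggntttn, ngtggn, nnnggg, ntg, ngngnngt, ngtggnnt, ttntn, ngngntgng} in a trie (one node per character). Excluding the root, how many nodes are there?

47

Count nodes per top-level branch (shared prefixes stored once):
  'n'-branch (ng, nggg, ngngnngt, ngngntgng, ngngnttg, ngtggn, ngtggnnt, ngtggntttn, ngtggtgt, nnnggg, ntg): 36 nodes
  't'-branch (tgtggtg, ttntn): 11 nodes
Sum: 47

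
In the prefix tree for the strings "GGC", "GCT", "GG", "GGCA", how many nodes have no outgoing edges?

2

Leaves are exactly the stored words that no other stored word extends.
Those words: "GCT", "GGCA"
Leaf count: 2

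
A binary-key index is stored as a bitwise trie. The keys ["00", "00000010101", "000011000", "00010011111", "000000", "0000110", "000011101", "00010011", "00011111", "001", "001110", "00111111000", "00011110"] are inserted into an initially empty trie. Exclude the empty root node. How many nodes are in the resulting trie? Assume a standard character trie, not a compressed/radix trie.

Trace insertions, counting only characters that open a new branch:
  "00" → 2 new (0, 0)
  "00000010101" → prefix "00" already present; 9 new (0, 0, 0, 0, 1, 0, 1, 0, 1)
  "000011000" → prefix "0000" already present; 5 new (1, 1, 0, 0, 0)
  "00010011111" → prefix "000" already present; 8 new (1, 0, 0, 1, 1, 1, 1, 1)
  "000000" → prefix "000000" already present; 0 new (none)
  "0000110" → prefix "0000110" already present; 0 new (none)
  "000011101" → prefix "000011" already present; 3 new (1, 0, 1)
  "00010011" → prefix "00010011" already present; 0 new (none)
  "00011111" → prefix "0001" already present; 4 new (1, 1, 1, 1)
  "001" → prefix "00" already present; 1 new (1)
  "001110" → prefix "001" already present; 3 new (1, 1, 0)
  "00111111000" → prefix "00111" already present; 6 new (1, 1, 1, 0, 0, 0)
  "00011110" → prefix "0001111" already present; 1 new (0)
Total nodes = 2 + 9 + 5 + 8 + 0 + 0 + 3 + 0 + 4 + 1 + 3 + 6 + 1 = 42

42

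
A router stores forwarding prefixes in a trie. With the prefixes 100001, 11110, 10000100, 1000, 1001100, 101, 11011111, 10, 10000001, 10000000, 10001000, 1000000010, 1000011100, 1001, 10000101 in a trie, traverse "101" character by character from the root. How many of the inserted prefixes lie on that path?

2

Walk "101" from the root; an end-of-word marker is hit whenever a stored word is a prefix of "101".
Prefixes of the query that are stored words: "10", "101"
Count: 2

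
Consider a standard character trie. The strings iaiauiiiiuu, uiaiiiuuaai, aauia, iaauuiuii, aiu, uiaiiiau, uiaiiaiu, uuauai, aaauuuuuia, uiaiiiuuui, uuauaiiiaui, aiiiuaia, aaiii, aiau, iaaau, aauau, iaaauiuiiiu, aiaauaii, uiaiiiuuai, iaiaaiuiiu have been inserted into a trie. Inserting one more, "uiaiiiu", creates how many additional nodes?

0

Every character of "uiaiiiu" already lies on an existing path (it is a prefix of some stored word).
No new nodes are needed: 0.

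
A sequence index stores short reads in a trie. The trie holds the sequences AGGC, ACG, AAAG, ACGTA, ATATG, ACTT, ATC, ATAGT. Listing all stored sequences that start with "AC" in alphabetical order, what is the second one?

Words with prefix "AC", in lexicographic order: "ACG", "ACGTA", "ACTT"
Position 2: ACGTA

ACGTA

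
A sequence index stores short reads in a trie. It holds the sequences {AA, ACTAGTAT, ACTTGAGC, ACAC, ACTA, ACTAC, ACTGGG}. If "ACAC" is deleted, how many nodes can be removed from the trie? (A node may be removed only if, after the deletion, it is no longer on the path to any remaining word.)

Walk "ACAC" from the leaf back toward the root, removing each node that no remaining word uses.
The suffix "AC" (2 nodes) is used only by "ACAC"; the node for "AC" still has the child "T", so pruning stops there.
Nodes removed: 2

2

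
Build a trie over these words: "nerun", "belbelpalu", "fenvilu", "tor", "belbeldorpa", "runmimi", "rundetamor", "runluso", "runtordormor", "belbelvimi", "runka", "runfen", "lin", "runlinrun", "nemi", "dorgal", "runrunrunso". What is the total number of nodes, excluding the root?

Count nodes per top-level branch (shared prefixes stored once):
  'b'-branch (belbeldorpa, belbelpalu, belbelvimi): 19 nodes
  'd'-branch (dorgal): 6 nodes
  'f'-branch (fenvilu): 7 nodes
  'l'-branch (lin): 3 nodes
  'n'-branch (nemi, nerun): 7 nodes
  'r'-branch (rundetamor, runfen, runka, runlinrun, runluso, runmimi, runrunrunso, runtordormor): 45 nodes
  't'-branch (tor): 3 nodes
Sum: 90

90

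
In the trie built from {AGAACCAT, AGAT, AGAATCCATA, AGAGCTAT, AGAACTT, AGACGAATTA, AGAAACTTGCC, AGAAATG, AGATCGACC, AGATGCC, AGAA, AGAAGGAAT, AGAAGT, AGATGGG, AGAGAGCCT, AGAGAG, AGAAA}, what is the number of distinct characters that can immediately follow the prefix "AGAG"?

Walk "AGAG" from the root, arriving at one node.
Characters that immediately follow "AGAG" among the stored strings: {A, C}.
That node has 2 child edges.

2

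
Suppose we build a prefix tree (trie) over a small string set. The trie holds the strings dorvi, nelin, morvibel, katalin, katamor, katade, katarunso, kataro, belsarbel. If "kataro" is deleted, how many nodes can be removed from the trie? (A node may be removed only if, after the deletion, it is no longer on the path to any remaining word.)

1

Walk "kataro" from the leaf back toward the root, removing each node that no remaining word uses.
The suffix "o" (1 node) is used only by "kataro"; the node for "katar" still has the child "u", so pruning stops there.
Nodes removed: 1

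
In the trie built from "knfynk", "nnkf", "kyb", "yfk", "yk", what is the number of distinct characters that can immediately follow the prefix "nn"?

1

The children of the "nn" node are the distinct next characters among strings starting with "nn".
Distinct next characters after "nn": k.
That node has 1 child edge.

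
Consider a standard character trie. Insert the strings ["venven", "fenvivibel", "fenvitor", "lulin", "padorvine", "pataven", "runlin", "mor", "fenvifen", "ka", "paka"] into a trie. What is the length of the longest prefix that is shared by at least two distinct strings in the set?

The deepest shared node is where two words last agree before diverging.
"fenvifen" and "fenvitor" agree on "fenvi" (5 characters) before diverging; nothing deeper is shared.
Longest shared-prefix length: 5

5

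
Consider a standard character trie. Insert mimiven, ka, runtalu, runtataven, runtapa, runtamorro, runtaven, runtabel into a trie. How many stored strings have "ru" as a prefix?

Walk to "ru"; the words in its subtree are exactly those with that prefix.
Words under "ru": runtabel, runtalu, runtamorro, runtapa, runtataven, runtaven
Count: 6

6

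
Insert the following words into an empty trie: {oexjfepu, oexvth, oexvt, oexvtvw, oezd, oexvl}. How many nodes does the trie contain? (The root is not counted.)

Trie structure (* marks end of a word):
(root)
└─ o
   └─ e
      ├─ x
      │  ├─ j
      │  │  └─ f
      │  │     └─ e
      │  │        └─ p
      │  │           └─ u *
      │  └─ v
      │     ├─ l *
      │     └─ t *
      │        ├─ h *
      │        └─ v
      │           └─ w *
      └─ z
         └─ d *
Counting every labelled node above: 16.

16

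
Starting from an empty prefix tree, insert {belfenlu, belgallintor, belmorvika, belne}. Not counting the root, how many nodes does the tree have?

26

Trie structure (* marks end of a word):
(root)
└─ b
   └─ e
      └─ l
         ├─ f
         │  └─ e
         │     └─ n
         │        └─ l
         │           └─ u *
         ├─ g
         │  └─ a
         │     └─ l
         │        └─ l
         │           └─ i
         │              └─ n
         │                 └─ t
         │                    └─ o
         │                       └─ r *
         ├─ m
         │  └─ o
         │     └─ r
         │        └─ v
         │           └─ i
         │              └─ k
         │                 └─ a *
         └─ n
            └─ e *
Counting every labelled node above: 26.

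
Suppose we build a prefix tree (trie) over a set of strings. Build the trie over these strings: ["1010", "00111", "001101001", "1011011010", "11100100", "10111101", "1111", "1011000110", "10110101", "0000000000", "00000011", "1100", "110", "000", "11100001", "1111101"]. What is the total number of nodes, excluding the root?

58

Trace insertions, counting only characters that open a new branch:
  "1010" → 4 new (1, 0, 1, 0)
  "00111" → 5 new (0, 0, 1, 1, 1)
  "001101001" → prefix "0011" already present; 5 new (0, 1, 0, 0, 1)
  "1011011010" → prefix "101" already present; 7 new (1, 0, 1, 1, 0, 1, 0)
  "11100100" → prefix "1" already present; 7 new (1, 1, 0, 0, 1, 0, 0)
  "10111101" → prefix "1011" already present; 4 new (1, 1, 0, 1)
  "1111" → prefix "111" already present; 1 new (1)
  "1011000110" → prefix "10110" already present; 5 new (0, 0, 1, 1, 0)
  "10110101" → prefix "101101" already present; 2 new (0, 1)
  "0000000000" → prefix "00" already present; 8 new (0, 0, 0, 0, 0, 0, 0, 0)
  "00000011" → prefix "000000" already present; 2 new (1, 1)
  "1100" → prefix "11" already present; 2 new (0, 0)
  "110" → prefix "110" already present; 0 new (none)
  "000" → prefix "000" already present; 0 new (none)
  "11100001" → prefix "11100" already present; 3 new (0, 0, 1)
  "1111101" → prefix "1111" already present; 3 new (1, 0, 1)
Total nodes = 4 + 5 + 5 + 7 + 7 + 4 + 1 + 5 + 2 + 8 + 2 + 2 + 0 + 0 + 3 + 3 = 58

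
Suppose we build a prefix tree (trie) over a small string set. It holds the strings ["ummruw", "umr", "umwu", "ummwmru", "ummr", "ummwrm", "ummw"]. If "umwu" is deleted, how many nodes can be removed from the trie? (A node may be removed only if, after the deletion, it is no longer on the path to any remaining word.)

2

A node on "umwu"'s path can go only if nothing else ends at it or branches off below it.
The suffix "wu" (2 nodes) is used only by "umwu"; the node for "um" still has the child "m", so pruning stops there.
Nodes removed: 2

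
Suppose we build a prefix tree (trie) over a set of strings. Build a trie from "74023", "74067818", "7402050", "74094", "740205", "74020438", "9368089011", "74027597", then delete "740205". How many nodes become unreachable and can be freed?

0

After clearing the end-marker at "740205", prune upward until reaching a node still needed by another word.
Every node on "740205" is still needed (e.g. by "7402050"), so nothing is freed.
Nodes removed: 0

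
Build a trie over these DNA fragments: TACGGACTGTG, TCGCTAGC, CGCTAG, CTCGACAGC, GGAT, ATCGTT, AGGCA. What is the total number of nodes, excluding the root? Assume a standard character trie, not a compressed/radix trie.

46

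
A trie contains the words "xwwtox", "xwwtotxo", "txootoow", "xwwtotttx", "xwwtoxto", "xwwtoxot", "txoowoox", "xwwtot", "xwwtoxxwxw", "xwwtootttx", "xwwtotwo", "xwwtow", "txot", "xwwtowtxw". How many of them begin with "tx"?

3

Traverse to the node for "tx", then collect every word in that subtree.
Words under "tx": txootoow, txoowoox, txot
Count: 3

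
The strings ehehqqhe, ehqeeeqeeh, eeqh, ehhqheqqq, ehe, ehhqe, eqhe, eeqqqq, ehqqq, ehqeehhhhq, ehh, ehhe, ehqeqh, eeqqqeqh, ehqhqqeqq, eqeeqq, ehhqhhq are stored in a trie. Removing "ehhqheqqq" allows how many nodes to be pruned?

4

A node on "ehhqheqqq"'s path can go only if nothing else ends at it or branches off below it.
The suffix "eqqq" (4 nodes) is used only by "ehhqheqqq"; the node for "ehhqh" still has the child "h", so pruning stops there.
Nodes removed: 4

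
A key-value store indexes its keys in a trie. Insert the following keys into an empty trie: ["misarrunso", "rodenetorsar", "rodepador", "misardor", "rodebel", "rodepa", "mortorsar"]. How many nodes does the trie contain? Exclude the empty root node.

41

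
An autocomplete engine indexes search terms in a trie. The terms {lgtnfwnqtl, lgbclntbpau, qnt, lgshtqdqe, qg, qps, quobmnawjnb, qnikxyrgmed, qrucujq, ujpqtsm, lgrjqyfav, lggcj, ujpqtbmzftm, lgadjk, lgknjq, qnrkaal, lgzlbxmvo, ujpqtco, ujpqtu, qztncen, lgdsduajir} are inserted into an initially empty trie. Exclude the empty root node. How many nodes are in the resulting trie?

Insert word by word; a character creates a node only if that edge doesn't already exist:
  "lgtnfwnqtl" → 10 new (l, g, t, n, f, w, n, q, t, l)
  "lgbclntbpau" → prefix "lg" already present; 9 new (b, c, l, n, t, b, p, a, u)
  "qnt" → 3 new (q, n, t)
  "lgshtqdqe" → prefix "lg" already present; 7 new (s, h, t, q, d, q, e)
  "qg" → prefix "q" already present; 1 new (g)
  "qps" → prefix "q" already present; 2 new (p, s)
  "quobmnawjnb" → prefix "q" already present; 10 new (u, o, b, m, n, a, w, j, n, b)
  "qnikxyrgmed" → prefix "qn" already present; 9 new (i, k, x, y, r, g, m, e, d)
  "qrucujq" → prefix "q" already present; 6 new (r, u, c, u, j, q)
  "ujpqtsm" → 7 new (u, j, p, q, t, s, m)
  "lgrjqyfav" → prefix "lg" already present; 7 new (r, j, q, y, f, a, v)
  "lggcj" → prefix "lg" already present; 3 new (g, c, j)
  "ujpqtbmzftm" → prefix "ujpqt" already present; 6 new (b, m, z, f, t, m)
  "lgadjk" → prefix "lg" already present; 4 new (a, d, j, k)
  "lgknjq" → prefix "lg" already present; 4 new (k, n, j, q)
  "qnrkaal" → prefix "qn" already present; 5 new (r, k, a, a, l)
  "lgzlbxmvo" → prefix "lg" already present; 7 new (z, l, b, x, m, v, o)
  "ujpqtco" → prefix "ujpqt" already present; 2 new (c, o)
  "ujpqtu" → prefix "ujpqt" already present; 1 new (u)
  "qztncen" → prefix "q" already present; 6 new (z, t, n, c, e, n)
  "lgdsduajir" → prefix "lg" already present; 8 new (d, s, d, u, a, j, i, r)
Total nodes = 10 + 9 + 3 + 7 + 1 + 2 + 10 + 9 + 6 + 7 + 7 + 3 + 6 + 4 + 4 + 5 + 7 + 2 + 1 + 6 + 8 = 117

117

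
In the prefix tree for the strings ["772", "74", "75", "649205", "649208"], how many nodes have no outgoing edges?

5

Leaves are exactly the stored words that no other stored word extends.
Those words: "649205", "649208", "74", "75", "772"
Leaf count: 5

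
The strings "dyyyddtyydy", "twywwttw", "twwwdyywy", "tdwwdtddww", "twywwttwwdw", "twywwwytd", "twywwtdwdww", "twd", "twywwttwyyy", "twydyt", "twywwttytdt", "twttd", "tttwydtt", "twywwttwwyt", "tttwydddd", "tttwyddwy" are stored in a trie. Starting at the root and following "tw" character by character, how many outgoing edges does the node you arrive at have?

Walk "tw" from the root, arriving at one node.
Distinct next characters after "tw": d, t, w, y.
That node has 4 child edges.

4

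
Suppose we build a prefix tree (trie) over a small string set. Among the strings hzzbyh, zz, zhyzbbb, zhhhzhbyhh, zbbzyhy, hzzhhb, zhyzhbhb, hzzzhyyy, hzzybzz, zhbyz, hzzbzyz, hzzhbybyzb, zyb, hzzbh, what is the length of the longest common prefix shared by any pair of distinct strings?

The deepest shared node is where two words last agree before diverging.
"hzzbh" and "hzzbyh" agree on "hzzb" (4 characters) before diverging; nothing deeper is shared.
Longest shared-prefix length: 4

4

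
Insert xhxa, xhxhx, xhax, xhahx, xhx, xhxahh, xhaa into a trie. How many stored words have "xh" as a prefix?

7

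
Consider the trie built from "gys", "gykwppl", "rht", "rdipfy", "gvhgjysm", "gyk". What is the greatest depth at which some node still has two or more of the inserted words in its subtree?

3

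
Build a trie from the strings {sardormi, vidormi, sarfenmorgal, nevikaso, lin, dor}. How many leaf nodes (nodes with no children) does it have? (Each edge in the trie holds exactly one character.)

6

Leaves are exactly the stored words that no other stored word extends.
Those words: "dor", "lin", "nevikaso", "sardormi", "sarfenmorgal", "vidormi"
Leaf count: 6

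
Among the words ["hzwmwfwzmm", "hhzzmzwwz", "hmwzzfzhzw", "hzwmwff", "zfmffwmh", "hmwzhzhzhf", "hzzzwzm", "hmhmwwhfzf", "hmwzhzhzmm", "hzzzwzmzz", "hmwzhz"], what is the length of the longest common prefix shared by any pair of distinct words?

Equivalently: take the maximum, over all pairs, of their longest common prefix length.
e.g. "hmwzhzhzhf" and "hmwzhzhzmm" share the prefix "hmwzhzhz" of length 8; no pair shares a longer one.
Longest shared-prefix length: 8

8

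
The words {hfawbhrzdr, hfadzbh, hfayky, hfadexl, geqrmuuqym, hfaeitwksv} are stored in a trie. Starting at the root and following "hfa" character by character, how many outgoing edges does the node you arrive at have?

4

Walk "hfa" from the root, arriving at one node.
Characters that immediately follow "hfa" among the stored strings: {d, e, w, y}.
That node has 4 child edges.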